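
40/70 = 4/7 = 0.57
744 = 744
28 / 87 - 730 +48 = -59306 / 87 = -681.68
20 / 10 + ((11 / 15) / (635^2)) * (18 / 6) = 4032261 / 2016125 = 2.00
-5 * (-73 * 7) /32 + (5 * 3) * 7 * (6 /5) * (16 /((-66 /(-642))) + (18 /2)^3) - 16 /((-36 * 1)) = 353372881 /3168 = 111544.47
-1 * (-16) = 16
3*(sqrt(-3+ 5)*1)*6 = 18*sqrt(2) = 25.46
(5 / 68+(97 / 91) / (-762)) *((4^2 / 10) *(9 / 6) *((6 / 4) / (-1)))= -510171 / 1964690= -0.26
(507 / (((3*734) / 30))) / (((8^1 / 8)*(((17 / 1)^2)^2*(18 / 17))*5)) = 169 / 10818426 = 0.00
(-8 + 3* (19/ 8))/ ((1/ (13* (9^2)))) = -7371/ 8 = -921.38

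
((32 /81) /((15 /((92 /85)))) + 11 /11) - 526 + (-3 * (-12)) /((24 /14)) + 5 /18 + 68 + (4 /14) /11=-6929012249 /15904350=-435.67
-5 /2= -2.50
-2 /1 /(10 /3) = -3 /5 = -0.60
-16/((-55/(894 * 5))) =14304/11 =1300.36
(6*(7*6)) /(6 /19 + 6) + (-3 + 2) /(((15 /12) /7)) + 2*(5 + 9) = 623 /10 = 62.30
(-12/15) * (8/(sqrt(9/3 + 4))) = -32 * sqrt(7)/35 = -2.42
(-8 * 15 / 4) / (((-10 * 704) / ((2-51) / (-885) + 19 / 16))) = 17599 / 3322880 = 0.01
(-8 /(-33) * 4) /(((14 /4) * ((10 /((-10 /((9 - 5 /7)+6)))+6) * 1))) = -0.03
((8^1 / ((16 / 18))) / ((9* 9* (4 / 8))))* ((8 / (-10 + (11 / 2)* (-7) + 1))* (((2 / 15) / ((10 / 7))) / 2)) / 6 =-56 / 192375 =-0.00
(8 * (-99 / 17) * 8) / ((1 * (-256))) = 99 / 68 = 1.46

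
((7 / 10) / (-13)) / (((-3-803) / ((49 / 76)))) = 343 / 7963280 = 0.00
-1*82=-82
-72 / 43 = -1.67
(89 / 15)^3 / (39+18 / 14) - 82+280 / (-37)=-2971512529 / 35214750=-84.38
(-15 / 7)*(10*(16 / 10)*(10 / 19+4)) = -20640 / 133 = -155.19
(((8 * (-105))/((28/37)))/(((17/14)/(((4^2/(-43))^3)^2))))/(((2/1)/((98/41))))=-12775178895360/4405990045153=-2.90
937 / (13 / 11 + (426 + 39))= 10307 / 5128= 2.01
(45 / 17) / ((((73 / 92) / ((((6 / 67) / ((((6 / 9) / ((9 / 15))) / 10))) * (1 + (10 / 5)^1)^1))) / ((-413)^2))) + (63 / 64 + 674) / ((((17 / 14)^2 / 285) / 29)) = 116683828852605 / 22615984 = 5159352.29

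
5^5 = 3125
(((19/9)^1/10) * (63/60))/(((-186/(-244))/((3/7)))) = 1159/9300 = 0.12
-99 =-99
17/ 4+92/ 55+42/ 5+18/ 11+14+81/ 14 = 55047/ 1540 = 35.74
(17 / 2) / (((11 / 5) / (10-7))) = 255 / 22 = 11.59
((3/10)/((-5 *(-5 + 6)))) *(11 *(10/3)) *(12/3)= -44/5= -8.80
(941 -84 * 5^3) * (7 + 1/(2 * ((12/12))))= -143385/2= -71692.50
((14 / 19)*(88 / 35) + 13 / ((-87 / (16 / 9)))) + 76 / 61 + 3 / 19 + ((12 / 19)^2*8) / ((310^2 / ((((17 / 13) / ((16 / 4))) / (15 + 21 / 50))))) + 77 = 22141580507083022 / 276801644912715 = 79.99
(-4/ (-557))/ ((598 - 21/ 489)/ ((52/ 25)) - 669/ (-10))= 169520/ 8365358529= 0.00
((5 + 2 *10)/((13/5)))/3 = 125/39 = 3.21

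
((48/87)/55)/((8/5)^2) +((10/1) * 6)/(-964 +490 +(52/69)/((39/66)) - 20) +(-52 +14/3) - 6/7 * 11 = -25909025833/455505204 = -56.88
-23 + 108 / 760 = -22.86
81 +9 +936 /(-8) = -27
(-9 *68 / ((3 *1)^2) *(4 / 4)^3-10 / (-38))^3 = -2131746903 / 6859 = -310795.58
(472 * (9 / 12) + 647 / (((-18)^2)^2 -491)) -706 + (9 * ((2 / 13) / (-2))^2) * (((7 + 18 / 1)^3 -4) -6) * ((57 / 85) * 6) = 898708480361 / 300185405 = 2993.84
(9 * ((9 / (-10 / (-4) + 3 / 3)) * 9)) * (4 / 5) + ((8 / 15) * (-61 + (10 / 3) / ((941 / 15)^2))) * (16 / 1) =-353.90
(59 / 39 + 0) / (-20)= -59 / 780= -0.08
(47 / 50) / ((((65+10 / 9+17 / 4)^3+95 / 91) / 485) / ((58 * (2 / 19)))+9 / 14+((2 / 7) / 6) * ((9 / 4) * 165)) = 1122655427712 / 162380102394065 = 0.01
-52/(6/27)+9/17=-3969/17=-233.47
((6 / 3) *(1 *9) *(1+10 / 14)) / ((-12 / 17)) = -306 / 7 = -43.71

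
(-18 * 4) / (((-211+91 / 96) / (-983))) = -6794496 / 20165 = -336.95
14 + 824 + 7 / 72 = 60343 / 72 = 838.10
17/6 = 2.83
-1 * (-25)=25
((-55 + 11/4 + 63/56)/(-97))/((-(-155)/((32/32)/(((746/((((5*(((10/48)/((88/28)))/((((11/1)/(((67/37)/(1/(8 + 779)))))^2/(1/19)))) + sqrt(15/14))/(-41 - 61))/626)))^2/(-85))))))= -677799139942530266050264495/62065732098601124871692873517985038336 - 28429052584225*sqrt(210)/5335529193975530521669902336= -1.100e-11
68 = 68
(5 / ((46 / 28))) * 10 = 700 / 23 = 30.43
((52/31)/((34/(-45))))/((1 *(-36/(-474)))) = -15405/527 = -29.23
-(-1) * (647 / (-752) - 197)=-148791 / 752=-197.86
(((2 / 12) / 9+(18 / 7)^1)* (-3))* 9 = -979 / 14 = -69.93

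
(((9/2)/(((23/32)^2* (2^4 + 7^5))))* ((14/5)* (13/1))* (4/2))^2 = 2813375545344/1979968325017225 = 0.00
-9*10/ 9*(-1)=10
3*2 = 6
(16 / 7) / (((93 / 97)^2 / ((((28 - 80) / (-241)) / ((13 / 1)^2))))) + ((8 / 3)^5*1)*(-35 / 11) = -429.06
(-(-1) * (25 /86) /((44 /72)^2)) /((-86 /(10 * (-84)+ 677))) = 330075 /223729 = 1.48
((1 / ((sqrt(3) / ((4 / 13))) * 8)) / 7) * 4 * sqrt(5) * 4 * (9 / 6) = 4 * sqrt(15) / 91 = 0.17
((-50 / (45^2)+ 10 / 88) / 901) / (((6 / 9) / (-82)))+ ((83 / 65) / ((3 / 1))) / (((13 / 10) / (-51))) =-3022831429 / 180895572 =-16.71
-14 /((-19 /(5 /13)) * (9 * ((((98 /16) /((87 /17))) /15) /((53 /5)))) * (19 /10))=1229600 /558467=2.20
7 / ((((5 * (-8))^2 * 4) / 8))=7 / 800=0.01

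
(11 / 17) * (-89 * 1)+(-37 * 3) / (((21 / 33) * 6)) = -20625 / 238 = -86.66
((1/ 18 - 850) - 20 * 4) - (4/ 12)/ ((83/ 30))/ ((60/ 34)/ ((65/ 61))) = -84756187/ 91134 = -930.02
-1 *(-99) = 99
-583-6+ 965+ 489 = 865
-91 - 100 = -191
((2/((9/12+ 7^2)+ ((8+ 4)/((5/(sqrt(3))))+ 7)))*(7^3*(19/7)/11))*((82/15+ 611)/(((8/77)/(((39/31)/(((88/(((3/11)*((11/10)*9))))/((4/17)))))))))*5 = 24007755341115/29711085844-253826488188*sqrt(3)/7427771461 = 748.85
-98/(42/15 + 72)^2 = -1225/69938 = -0.02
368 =368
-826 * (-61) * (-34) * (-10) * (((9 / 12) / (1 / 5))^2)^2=3387769628.91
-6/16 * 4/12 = -0.12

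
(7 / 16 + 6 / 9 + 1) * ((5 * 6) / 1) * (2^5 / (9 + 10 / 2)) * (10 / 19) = 10100 / 133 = 75.94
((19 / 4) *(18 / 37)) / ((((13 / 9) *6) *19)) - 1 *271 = -521377 / 1924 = -270.99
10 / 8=5 / 4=1.25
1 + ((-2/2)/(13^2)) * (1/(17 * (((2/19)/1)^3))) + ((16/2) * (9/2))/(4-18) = -300837/160888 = -1.87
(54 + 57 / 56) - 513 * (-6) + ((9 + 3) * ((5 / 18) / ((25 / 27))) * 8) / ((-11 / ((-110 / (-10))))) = 869181 / 280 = 3104.22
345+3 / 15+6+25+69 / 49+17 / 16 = 1484389 / 3920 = 378.67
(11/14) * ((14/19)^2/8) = 77/1444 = 0.05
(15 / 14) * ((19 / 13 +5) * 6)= 540 / 13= 41.54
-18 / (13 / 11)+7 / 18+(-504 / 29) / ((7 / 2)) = -134413 / 6786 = -19.81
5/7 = 0.71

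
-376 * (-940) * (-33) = -11663520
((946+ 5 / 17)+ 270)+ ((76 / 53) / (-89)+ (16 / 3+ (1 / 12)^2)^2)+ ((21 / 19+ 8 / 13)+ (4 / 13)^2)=6655969969947167 / 5339247922944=1246.61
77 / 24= 3.21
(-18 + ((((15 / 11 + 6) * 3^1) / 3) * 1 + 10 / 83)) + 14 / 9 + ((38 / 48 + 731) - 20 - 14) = 688.83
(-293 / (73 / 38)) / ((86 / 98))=-545566 / 3139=-173.80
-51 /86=-0.59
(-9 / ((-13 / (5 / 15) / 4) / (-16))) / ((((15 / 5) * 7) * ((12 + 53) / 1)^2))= -64 / 384475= -0.00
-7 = -7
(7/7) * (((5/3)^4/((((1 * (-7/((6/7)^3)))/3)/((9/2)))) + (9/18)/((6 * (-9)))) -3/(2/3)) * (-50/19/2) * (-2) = -89982175/2463426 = -36.53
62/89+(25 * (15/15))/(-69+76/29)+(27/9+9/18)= 3.82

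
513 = 513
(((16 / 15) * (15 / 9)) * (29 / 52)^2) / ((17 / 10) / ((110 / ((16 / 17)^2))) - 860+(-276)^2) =3931675 / 535547695644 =0.00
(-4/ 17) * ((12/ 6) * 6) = -48/ 17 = -2.82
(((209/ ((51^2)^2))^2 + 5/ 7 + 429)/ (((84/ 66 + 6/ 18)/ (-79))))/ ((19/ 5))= -598176051229772731375/ 107539413758918883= -5562.39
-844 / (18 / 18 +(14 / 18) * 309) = -633 / 181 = -3.50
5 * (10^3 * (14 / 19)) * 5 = 350000 / 19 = 18421.05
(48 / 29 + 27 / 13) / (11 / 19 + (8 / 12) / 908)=5201478 / 807911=6.44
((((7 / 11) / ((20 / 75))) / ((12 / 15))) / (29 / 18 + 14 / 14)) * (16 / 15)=630 / 517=1.22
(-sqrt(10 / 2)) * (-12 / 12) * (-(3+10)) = -13 * sqrt(5) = -29.07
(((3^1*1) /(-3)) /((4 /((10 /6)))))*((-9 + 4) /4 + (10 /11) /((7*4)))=625 /1232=0.51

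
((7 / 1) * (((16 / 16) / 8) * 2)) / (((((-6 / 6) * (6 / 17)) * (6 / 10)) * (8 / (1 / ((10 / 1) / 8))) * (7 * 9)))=-17 / 1296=-0.01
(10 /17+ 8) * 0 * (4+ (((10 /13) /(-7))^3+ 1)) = 0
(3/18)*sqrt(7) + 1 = sqrt(7)/6 + 1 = 1.44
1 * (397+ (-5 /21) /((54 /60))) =74983 /189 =396.74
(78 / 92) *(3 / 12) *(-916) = -194.15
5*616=3080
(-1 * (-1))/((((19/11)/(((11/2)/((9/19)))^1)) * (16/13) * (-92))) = -1573/26496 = -0.06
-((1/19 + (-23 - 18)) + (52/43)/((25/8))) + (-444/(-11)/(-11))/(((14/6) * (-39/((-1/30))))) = 9121716616/224899675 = 40.56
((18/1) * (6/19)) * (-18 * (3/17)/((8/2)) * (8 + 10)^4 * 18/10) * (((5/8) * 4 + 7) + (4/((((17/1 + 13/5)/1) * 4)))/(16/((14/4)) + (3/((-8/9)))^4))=-352793449724769072/43537352495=-8103236.18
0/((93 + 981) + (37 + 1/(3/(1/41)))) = 0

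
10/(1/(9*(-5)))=-450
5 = 5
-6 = -6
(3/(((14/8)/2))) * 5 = 120/7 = 17.14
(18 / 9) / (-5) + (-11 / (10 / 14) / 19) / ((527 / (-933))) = 10363 / 10013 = 1.03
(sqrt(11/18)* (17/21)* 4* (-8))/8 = -34* sqrt(22)/63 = -2.53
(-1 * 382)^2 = 145924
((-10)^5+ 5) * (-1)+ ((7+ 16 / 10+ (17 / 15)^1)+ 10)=1500221 / 15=100014.73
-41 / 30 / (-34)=41 / 1020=0.04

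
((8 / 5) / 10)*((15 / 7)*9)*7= 108 / 5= 21.60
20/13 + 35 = 475/13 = 36.54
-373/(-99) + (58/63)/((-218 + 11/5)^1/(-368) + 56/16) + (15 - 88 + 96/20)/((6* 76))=5073434297/1320035640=3.84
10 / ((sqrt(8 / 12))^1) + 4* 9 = 5* sqrt(6) + 36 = 48.25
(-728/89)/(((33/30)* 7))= -1040/979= -1.06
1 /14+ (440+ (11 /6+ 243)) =14383 /21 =684.90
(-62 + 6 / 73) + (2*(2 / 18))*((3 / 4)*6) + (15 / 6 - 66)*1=-18165 / 146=-124.42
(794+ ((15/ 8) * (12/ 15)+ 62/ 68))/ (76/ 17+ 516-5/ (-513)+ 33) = 6945507/ 4826902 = 1.44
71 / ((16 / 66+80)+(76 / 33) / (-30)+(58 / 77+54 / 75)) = 1230075 / 1414394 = 0.87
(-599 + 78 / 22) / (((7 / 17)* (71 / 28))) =-445400 / 781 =-570.29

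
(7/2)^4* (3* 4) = 7203/4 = 1800.75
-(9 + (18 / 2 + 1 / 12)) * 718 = -77903 / 6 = -12983.83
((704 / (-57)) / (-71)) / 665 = 704 / 2691255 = 0.00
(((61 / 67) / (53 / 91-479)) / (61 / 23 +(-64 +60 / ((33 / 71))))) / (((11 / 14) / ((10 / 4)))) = -4468555 / 49992954768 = -0.00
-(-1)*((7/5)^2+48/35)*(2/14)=583/1225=0.48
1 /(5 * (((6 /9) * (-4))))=-3 /40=-0.08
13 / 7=1.86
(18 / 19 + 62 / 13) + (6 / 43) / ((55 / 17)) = 3364574 / 584155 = 5.76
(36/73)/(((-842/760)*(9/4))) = -6080/30733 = -0.20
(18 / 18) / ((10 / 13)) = 1.30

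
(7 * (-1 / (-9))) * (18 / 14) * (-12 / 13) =-0.92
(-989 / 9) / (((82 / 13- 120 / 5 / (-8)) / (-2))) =25714 / 1089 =23.61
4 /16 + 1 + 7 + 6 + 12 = 105 /4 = 26.25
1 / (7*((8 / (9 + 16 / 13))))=19 / 104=0.18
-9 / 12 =-3 / 4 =-0.75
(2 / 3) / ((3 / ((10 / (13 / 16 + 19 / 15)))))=1600 / 1497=1.07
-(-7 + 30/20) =11/2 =5.50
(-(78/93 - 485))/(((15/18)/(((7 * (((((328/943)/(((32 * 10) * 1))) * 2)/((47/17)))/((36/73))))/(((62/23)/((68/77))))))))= 105548291/49683700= 2.12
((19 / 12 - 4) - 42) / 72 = -533 / 864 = -0.62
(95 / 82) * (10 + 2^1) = 570 / 41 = 13.90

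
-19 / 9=-2.11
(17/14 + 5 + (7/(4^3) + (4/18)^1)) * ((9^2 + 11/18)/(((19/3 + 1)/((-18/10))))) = -38771317/295680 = -131.13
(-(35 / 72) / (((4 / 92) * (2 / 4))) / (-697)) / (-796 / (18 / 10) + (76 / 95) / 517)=-297275 / 4097668576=-0.00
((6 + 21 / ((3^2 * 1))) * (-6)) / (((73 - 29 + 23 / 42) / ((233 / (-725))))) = 19572 / 54259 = 0.36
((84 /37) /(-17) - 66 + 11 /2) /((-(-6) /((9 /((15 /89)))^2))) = -1812570351 /62900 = -28816.70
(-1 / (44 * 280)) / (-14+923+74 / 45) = -9 / 100972256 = -0.00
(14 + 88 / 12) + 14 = 35.33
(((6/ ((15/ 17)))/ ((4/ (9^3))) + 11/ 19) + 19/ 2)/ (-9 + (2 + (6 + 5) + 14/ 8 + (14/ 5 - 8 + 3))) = 474764/ 1349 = 351.94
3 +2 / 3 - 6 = -7 / 3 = -2.33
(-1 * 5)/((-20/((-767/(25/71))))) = -54457/100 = -544.57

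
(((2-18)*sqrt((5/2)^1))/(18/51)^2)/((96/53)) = -15317*sqrt(10)/432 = -112.12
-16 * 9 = -144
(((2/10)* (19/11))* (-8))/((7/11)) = -152/35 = -4.34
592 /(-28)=-148 /7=-21.14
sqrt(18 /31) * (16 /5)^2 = 768 * sqrt(62) /775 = 7.80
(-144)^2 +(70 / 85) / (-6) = 1057529 / 51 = 20735.86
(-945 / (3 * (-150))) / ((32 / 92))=483 / 80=6.04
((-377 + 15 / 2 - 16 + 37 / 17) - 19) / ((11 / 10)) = -68395 / 187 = -365.75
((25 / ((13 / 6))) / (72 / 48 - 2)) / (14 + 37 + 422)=-300 / 6149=-0.05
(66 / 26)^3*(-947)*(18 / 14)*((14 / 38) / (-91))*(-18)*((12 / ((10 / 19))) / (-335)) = 98.78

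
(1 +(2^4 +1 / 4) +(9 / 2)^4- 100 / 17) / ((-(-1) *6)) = 114629 / 1632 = 70.24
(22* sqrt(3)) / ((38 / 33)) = 363* sqrt(3) / 19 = 33.09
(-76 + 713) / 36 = 637 / 36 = 17.69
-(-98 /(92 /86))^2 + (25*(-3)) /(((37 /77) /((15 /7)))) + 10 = -8716.61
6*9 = 54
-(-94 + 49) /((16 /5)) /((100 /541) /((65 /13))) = 24345 /64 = 380.39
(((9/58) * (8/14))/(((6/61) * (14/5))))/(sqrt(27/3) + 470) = 915/1344266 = 0.00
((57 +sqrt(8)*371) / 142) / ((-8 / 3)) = -1113*sqrt(2) / 568 - 171 / 1136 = -2.92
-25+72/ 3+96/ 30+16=18.20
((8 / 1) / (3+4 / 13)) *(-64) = -6656 / 43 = -154.79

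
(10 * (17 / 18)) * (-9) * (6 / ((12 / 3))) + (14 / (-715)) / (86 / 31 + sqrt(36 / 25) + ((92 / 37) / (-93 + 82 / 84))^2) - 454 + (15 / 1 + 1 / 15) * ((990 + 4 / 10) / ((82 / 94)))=1307878373434976156093 / 79149112493493900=16524.23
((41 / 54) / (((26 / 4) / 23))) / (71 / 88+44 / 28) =580888 / 514215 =1.13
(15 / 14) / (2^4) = 15 / 224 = 0.07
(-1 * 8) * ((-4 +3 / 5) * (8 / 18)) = 544 / 45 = 12.09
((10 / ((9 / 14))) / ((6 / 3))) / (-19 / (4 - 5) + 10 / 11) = 770 / 1971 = 0.39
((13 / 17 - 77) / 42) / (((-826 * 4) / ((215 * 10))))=58050 / 49147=1.18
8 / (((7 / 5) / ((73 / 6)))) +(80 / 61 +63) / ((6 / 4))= 47994 / 427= 112.40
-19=-19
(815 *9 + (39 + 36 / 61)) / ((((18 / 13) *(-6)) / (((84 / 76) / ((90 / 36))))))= -1364545 / 3477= -392.45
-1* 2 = -2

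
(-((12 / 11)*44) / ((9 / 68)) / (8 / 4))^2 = 295936 / 9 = 32881.78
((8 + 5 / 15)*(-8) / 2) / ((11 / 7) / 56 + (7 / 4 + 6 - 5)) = -39200 / 3267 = -12.00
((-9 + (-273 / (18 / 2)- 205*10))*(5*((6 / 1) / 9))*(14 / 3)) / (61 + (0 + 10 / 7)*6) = -6142640 / 13149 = -467.16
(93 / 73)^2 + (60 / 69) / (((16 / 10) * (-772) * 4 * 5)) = 1228546507 / 756973792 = 1.62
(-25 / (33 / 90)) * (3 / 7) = -2250 / 77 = -29.22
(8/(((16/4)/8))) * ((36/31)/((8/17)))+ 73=3487/31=112.48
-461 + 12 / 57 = -8755 / 19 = -460.79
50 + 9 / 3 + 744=797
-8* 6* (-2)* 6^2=3456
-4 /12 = -1 /3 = -0.33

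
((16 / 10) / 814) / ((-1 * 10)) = -2 / 10175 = -0.00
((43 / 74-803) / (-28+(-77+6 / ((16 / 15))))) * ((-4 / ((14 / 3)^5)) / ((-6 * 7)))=1603233 / 4614193780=0.00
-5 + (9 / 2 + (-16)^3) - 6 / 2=-4099.50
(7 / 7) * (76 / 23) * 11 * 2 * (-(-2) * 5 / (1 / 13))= 217360 / 23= 9450.43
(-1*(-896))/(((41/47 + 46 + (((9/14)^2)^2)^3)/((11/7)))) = 3751776345347588096/124909963150991695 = 30.04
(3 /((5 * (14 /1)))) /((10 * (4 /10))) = 3 /280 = 0.01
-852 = -852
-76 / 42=-38 / 21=-1.81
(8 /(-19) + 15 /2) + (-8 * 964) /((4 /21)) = -1538275 /38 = -40480.92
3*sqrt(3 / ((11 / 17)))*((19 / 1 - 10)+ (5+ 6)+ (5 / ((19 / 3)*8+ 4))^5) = 7118207267565*sqrt(561) / 1305004248064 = 129.19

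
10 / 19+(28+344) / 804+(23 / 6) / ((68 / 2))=286115 / 259692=1.10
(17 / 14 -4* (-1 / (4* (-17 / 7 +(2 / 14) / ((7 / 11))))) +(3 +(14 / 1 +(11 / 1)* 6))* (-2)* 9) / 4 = -373.31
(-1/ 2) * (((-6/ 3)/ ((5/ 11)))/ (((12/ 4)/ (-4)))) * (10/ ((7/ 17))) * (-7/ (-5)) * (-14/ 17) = 1232/ 15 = 82.13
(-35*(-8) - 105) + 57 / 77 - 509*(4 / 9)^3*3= 779924 / 18711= 41.68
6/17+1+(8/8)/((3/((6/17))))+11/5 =312/85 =3.67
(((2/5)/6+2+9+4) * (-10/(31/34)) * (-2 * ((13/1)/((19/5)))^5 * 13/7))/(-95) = -92723000890000/30626868531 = -3027.51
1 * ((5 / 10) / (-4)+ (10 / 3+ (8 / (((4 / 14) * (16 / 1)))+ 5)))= 239 / 24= 9.96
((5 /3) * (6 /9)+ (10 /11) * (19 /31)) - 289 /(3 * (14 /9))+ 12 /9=-2531855 /42966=-58.93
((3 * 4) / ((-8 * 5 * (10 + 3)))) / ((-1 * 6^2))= 1 / 1560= 0.00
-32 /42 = -16 /21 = -0.76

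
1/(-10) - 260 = -2601/10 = -260.10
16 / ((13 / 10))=160 / 13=12.31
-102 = -102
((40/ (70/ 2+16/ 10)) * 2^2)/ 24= 0.18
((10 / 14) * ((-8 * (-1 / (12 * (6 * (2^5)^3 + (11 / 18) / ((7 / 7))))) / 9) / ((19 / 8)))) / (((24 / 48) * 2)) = 32 / 282408609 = 0.00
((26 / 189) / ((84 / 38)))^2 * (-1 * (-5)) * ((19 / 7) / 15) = 1159171 / 330812181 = 0.00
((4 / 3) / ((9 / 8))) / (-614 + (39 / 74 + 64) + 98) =-2368 / 902043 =-0.00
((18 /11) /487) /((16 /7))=63 /42856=0.00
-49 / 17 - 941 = -16046 / 17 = -943.88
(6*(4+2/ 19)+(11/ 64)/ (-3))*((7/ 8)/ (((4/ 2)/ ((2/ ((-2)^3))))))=-627529/ 233472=-2.69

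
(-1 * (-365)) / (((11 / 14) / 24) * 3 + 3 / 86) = 1757840 / 641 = 2742.34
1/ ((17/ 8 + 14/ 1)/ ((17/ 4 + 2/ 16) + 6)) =83/ 129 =0.64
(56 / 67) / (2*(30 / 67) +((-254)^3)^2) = 14 / 4497975764546623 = 0.00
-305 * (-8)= 2440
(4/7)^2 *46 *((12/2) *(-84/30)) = -8832/35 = -252.34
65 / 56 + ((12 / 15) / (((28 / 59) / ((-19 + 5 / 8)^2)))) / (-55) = -1131931 / 123200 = -9.19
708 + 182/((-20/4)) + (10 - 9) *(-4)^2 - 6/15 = 3436/5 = 687.20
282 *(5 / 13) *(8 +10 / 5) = 14100 / 13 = 1084.62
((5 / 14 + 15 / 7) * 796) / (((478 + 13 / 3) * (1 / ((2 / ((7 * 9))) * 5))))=19900 / 30387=0.65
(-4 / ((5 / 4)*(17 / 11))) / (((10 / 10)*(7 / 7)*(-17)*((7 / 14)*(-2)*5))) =-0.02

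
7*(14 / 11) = 98 / 11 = 8.91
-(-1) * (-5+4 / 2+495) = 492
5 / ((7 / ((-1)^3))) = -5 / 7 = -0.71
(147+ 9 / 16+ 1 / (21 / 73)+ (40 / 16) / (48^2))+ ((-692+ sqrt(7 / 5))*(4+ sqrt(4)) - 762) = -153634045 / 32256+ 6*sqrt(35) / 5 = -4755.86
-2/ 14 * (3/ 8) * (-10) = 15/ 28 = 0.54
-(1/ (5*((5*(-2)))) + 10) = -9.98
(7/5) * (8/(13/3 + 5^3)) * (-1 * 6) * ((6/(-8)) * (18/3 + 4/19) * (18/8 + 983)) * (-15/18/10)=-14648697/73720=-198.71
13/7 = 1.86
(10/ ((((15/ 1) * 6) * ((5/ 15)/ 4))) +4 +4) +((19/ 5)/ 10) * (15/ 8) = 2411/ 240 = 10.05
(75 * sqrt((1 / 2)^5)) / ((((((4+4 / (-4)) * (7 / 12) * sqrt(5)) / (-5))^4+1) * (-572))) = -15000 * sqrt(2) / 1258543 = -0.02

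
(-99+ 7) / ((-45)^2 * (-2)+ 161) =92 / 3889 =0.02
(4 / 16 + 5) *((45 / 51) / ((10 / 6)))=2.78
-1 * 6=-6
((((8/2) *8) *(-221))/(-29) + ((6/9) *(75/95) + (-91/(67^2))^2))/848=2713514214449/9415570985008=0.29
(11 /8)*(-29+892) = 1186.62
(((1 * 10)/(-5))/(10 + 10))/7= -0.01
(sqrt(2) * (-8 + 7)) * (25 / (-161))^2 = -625 * sqrt(2) / 25921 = -0.03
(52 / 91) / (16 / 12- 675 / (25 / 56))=-3 / 7931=-0.00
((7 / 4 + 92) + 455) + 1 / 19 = 41709 / 76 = 548.80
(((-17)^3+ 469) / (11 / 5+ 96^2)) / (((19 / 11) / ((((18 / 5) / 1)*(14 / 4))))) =-3079692 / 875729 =-3.52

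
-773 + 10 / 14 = -5406 / 7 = -772.29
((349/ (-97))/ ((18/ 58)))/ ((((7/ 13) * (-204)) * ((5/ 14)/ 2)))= 131573/ 222615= 0.59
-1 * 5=-5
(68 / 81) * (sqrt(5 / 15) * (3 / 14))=0.10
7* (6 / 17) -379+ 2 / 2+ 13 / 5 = -31699 / 85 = -372.93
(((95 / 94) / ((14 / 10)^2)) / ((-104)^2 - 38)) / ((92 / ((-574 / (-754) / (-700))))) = -3895 / 6887336176448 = -0.00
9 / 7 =1.29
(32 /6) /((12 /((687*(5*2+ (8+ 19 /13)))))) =231748 /39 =5942.26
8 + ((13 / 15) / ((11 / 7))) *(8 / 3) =4688 / 495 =9.47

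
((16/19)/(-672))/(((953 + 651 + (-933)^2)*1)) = -1/695930214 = -0.00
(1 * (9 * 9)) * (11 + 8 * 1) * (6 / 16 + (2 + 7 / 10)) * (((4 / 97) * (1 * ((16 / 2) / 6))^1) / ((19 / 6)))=82.17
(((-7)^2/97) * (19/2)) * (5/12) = 4655/2328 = 2.00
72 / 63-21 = -139 / 7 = -19.86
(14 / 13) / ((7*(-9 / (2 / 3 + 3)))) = -22 / 351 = -0.06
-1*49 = -49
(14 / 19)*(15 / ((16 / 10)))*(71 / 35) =1065 / 76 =14.01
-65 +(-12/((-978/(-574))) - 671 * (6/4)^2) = -1031329/652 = -1581.79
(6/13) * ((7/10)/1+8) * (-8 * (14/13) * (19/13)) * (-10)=1110816/2197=505.61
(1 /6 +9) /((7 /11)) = 605 /42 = 14.40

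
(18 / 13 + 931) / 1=12121 / 13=932.38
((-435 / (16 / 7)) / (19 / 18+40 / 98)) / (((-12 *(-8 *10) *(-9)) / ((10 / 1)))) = 49735 / 330496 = 0.15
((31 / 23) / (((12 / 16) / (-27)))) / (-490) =558 / 5635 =0.10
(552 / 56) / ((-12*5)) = -23 / 140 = -0.16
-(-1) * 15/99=5/33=0.15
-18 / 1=-18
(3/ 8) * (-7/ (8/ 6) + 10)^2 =1083/ 128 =8.46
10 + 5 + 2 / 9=137 / 9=15.22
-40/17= -2.35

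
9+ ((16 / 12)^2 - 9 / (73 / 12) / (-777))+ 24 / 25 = 49941487 / 4254075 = 11.74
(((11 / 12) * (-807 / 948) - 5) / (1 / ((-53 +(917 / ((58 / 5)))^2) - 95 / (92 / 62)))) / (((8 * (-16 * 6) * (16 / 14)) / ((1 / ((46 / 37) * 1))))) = 13012087809707 / 400581459968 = 32.48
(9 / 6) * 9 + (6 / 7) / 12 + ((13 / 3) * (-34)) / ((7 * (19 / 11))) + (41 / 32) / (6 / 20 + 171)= 725639 / 520752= 1.39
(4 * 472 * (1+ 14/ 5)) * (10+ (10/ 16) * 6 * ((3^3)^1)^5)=386043065672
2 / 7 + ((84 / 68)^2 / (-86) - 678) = -117910463 / 173978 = -677.73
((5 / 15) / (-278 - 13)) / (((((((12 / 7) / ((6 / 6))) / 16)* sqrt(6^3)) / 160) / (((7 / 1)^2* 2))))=-109760* sqrt(6) / 23571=-11.41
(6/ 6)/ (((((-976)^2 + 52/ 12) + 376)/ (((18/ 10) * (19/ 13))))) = 513/ 185826485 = 0.00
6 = 6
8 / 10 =4 / 5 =0.80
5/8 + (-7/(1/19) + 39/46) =-24201/184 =-131.53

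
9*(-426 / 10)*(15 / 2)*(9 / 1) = -25879.50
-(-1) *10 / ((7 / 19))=190 / 7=27.14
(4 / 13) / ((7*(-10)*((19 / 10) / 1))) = -4 / 1729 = -0.00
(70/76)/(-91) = -5/494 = -0.01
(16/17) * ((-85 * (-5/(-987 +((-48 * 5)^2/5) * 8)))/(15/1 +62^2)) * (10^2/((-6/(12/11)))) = -80000/3870202677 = -0.00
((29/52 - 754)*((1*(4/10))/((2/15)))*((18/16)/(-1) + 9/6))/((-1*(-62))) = -352611/25792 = -13.67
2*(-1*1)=-2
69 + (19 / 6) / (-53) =21923 / 318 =68.94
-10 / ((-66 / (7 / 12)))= 35 / 396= 0.09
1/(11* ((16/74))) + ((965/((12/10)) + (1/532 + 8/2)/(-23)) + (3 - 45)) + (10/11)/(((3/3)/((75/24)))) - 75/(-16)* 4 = 633142843/807576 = 784.00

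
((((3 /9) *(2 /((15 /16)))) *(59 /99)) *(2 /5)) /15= 3776 /334125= 0.01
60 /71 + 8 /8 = 1.85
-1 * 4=-4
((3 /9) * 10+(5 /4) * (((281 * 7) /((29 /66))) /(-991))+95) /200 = 3196469 /6897360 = 0.46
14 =14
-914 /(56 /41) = -18737 /28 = -669.18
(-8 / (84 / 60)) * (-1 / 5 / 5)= 8 / 35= 0.23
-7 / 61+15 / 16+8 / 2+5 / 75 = 71581 / 14640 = 4.89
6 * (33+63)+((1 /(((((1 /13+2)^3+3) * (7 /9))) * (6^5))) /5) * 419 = 457647758303 /794525760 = 576.00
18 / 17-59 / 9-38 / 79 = -72253 / 12087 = -5.98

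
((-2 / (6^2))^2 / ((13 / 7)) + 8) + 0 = 33703 / 4212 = 8.00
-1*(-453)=453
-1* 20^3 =-8000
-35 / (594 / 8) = -140 / 297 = -0.47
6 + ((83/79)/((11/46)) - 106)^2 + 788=8395781450/755161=11117.87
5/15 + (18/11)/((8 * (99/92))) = 190/363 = 0.52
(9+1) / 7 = 10 / 7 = 1.43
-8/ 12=-2/ 3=-0.67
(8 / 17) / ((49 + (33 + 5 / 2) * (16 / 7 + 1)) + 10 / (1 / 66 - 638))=0.00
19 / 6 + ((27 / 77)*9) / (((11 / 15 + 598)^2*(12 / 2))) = 3.17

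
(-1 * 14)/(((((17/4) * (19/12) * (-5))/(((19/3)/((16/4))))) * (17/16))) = 896/1445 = 0.62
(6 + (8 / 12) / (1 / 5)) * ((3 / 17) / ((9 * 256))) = 7 / 9792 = 0.00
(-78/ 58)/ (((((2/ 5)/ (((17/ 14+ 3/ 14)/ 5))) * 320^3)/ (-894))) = 17433/ 665190400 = 0.00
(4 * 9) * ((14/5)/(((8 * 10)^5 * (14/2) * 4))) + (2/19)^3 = 65536061731/56188928000000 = 0.00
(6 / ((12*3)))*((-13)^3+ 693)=-250.67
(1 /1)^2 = 1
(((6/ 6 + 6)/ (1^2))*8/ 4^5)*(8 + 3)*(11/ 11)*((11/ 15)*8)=847/ 240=3.53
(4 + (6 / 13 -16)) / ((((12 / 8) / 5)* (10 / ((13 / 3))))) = -50 / 3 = -16.67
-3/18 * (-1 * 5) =5/6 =0.83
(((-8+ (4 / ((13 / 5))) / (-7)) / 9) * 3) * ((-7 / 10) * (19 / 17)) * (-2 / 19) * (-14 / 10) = 308 / 975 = 0.32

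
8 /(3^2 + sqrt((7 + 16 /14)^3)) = 0.25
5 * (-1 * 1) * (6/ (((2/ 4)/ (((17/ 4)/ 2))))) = -255/ 2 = -127.50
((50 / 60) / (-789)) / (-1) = 5 / 4734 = 0.00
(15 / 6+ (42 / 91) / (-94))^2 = 9296401 / 1493284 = 6.23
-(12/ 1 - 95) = 83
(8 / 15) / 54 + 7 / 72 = 347 / 3240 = 0.11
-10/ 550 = -1/ 55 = -0.02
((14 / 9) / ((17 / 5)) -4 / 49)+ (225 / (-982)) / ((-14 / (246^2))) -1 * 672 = 1173444269 / 3681027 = 318.78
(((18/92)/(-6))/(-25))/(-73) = -0.00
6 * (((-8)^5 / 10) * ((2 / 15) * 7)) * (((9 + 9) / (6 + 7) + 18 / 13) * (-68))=1123024896 / 325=3455461.22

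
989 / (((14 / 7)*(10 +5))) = 989 / 30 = 32.97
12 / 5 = 2.40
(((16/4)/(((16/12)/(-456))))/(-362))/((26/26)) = 684/181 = 3.78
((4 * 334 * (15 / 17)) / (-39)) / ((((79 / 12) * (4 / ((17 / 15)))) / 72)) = -96192 / 1027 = -93.66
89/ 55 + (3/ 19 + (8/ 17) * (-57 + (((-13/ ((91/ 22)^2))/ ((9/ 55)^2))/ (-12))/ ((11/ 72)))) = -5427572632/ 305540235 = -17.76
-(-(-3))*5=-15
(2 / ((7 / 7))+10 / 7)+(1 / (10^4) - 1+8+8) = 1290007 / 70000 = 18.43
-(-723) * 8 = 5784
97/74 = 1.31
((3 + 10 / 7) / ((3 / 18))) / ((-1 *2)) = -93 / 7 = -13.29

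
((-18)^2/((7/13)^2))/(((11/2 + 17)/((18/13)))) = 16848/245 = 68.77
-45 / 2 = -22.50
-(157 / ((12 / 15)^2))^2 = -15405625 / 256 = -60178.22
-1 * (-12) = 12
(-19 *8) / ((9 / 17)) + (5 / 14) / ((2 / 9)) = -71947 / 252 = -285.50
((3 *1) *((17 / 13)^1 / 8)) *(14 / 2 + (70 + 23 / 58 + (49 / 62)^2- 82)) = -22620795 / 11593504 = -1.95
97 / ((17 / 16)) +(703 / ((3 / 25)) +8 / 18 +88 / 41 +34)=37551547 / 6273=5986.22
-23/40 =-0.58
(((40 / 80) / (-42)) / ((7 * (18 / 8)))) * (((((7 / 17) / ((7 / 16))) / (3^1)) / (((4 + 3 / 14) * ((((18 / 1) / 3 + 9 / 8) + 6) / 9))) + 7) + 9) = -8944 / 737205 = -0.01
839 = 839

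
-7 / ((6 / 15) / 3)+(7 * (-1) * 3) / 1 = -147 / 2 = -73.50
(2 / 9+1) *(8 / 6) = 44 / 27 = 1.63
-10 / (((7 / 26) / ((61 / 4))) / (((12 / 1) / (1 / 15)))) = -713700 / 7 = -101957.14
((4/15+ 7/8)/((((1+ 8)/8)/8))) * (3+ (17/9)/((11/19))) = 135904/2673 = 50.84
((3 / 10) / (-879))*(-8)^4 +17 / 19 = -14007 / 27835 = -0.50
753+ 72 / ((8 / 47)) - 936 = 240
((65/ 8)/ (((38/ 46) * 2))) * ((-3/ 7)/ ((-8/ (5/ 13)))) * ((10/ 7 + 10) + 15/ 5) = 174225/ 119168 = 1.46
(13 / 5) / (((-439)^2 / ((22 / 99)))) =26 / 8672445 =0.00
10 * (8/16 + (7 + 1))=85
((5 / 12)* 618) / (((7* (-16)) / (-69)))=35535 / 224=158.64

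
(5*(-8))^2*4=6400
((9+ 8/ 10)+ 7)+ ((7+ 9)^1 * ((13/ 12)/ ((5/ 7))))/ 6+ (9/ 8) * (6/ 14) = 53743/ 2520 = 21.33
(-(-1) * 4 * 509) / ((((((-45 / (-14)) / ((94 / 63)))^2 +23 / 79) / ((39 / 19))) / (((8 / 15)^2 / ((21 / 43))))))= 15644763164672 / 31699522575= 493.53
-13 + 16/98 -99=-5480/49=-111.84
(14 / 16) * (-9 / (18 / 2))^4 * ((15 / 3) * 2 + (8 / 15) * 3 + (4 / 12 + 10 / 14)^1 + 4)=14.57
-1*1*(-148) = 148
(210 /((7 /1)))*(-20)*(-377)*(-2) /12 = -37700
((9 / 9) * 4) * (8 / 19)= 32 / 19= 1.68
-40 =-40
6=6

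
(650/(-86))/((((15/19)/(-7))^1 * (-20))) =-1729/516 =-3.35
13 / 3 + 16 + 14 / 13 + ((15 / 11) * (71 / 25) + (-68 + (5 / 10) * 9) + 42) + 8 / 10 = 19661 / 4290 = 4.58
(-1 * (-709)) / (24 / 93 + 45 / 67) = 1472593 / 1931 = 762.61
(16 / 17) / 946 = 8 / 8041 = 0.00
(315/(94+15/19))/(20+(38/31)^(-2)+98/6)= 3703860/41237497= 0.09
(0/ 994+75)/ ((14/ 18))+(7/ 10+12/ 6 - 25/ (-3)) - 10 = 20467/ 210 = 97.46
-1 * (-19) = 19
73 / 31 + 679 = 21122 / 31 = 681.35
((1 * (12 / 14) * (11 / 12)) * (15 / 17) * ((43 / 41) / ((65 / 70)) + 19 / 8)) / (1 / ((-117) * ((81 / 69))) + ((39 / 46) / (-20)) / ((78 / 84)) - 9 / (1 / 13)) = -4053003075 / 195268255252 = -0.02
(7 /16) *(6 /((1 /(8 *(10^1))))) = 210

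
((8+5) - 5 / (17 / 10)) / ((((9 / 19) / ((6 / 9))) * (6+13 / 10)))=7220 / 3723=1.94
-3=-3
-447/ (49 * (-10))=447/ 490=0.91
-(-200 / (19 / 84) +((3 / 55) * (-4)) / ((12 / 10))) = 184838 / 209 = 884.39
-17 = -17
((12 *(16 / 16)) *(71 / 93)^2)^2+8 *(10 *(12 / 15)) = 938534992 / 8311689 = 112.92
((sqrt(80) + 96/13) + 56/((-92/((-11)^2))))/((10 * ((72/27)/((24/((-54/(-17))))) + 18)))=-168419/466440 + 17 * sqrt(5)/780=-0.31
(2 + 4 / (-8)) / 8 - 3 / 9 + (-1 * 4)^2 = 761 / 48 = 15.85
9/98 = 0.09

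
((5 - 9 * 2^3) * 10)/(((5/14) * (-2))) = 938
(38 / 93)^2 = 1444 / 8649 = 0.17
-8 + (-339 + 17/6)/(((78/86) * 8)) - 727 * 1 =-1462651/1872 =-781.33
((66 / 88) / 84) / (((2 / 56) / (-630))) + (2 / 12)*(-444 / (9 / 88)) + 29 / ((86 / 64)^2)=-28788763 / 33282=-864.99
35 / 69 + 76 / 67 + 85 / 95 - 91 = -7770385 / 87837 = -88.46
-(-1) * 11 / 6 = 11 / 6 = 1.83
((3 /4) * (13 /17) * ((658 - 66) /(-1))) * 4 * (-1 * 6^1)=138528 /17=8148.71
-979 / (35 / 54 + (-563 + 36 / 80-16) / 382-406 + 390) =201948120 / 3479197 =58.04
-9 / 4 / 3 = -3 / 4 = -0.75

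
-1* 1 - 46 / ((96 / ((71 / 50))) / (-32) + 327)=-26333 / 23067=-1.14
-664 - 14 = -678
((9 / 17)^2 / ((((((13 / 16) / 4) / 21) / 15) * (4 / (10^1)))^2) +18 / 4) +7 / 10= 1028766069866 / 244205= 4212715.01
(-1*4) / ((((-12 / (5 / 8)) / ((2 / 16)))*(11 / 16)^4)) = 5120 / 43923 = 0.12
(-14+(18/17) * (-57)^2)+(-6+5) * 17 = 57955/17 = 3409.12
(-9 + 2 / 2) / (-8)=1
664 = 664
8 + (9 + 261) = 278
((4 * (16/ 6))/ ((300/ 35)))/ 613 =56/ 27585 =0.00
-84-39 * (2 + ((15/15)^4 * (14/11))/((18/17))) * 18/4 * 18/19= -128823/209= -616.38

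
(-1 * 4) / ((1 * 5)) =-4 / 5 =-0.80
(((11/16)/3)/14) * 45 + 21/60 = 1217/1120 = 1.09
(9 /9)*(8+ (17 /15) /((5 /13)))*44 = 36124 /75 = 481.65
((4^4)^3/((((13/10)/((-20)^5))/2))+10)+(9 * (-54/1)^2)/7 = -7516192767657918/91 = -82595524919317.78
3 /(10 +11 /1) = 1 /7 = 0.14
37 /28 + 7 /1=233 /28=8.32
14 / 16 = 7 / 8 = 0.88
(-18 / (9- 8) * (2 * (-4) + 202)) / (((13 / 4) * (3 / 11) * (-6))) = 8536 / 13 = 656.62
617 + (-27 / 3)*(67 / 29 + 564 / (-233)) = 4175774 / 6757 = 617.99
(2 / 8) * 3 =3 / 4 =0.75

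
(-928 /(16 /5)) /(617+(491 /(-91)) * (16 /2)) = -26390 /52219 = -0.51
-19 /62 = -0.31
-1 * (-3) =3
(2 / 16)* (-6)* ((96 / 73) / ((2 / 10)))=-360 / 73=-4.93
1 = 1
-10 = -10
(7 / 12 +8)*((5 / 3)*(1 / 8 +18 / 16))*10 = 178.82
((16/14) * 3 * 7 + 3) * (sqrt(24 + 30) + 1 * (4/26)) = 54/13 + 81 * sqrt(6) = 202.56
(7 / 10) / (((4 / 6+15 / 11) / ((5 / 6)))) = 0.29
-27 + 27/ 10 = -243/ 10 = -24.30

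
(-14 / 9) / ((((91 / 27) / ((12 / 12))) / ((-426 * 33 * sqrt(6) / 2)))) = 42174 * sqrt(6) / 13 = 7946.52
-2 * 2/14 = -2/7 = -0.29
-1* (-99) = 99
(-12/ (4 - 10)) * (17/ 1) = 34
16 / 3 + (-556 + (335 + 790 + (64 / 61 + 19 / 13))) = 1372312 / 2379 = 576.84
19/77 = 0.25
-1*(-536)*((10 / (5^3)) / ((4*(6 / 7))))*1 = 938 / 75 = 12.51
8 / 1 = 8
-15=-15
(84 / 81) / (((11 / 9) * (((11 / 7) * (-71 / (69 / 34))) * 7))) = -322 / 146047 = -0.00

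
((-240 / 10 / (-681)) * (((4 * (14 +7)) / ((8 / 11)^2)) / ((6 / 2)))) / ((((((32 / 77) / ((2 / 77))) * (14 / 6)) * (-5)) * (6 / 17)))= -2057 / 72640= -0.03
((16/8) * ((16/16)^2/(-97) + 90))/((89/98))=1710884/8633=198.18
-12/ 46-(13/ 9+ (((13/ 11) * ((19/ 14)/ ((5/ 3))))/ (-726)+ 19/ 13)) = -1587324803/ 501440940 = -3.17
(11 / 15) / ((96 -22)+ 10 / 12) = 22 / 2245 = 0.01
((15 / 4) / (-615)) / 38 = -1 / 6232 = -0.00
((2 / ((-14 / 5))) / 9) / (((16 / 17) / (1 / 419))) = -85 / 422352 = -0.00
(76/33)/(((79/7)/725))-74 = 192782/2607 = 73.95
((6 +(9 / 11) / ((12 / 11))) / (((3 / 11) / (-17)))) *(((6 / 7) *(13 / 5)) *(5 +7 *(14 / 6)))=-700128 / 35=-20003.66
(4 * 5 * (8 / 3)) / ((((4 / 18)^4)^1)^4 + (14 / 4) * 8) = 24706935851357880 / 12971141321979271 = 1.90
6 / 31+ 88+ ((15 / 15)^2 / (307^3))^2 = 2288910245363160797 / 25953261743327719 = 88.19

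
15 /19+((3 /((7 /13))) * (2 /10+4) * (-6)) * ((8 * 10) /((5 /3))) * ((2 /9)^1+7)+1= -924734 /19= -48670.21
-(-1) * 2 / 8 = 1 / 4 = 0.25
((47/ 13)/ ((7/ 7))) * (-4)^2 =752/ 13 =57.85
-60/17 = -3.53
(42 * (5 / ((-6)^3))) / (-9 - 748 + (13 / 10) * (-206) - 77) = 25 / 28332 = 0.00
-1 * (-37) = 37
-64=-64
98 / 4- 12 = 12.50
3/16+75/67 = 1401/1072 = 1.31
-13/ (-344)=13/ 344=0.04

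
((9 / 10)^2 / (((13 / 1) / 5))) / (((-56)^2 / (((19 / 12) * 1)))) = 513 / 3261440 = 0.00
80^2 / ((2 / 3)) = 9600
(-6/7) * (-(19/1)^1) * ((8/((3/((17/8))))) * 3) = 1938/7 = 276.86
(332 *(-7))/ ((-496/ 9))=5229/ 124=42.17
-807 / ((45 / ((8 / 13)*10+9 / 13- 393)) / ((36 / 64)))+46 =204949 / 52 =3941.33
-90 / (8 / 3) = -135 / 4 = -33.75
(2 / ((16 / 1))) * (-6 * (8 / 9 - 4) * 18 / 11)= 42 / 11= 3.82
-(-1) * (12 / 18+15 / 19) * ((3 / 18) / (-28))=-83 / 9576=-0.01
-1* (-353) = 353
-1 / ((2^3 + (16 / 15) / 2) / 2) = -0.23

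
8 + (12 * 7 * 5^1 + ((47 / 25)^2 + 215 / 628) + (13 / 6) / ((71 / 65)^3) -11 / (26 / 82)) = 2185171711395433 / 5478722632500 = 398.85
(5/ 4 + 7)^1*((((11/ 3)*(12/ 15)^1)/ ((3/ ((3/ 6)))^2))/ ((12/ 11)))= 1331/ 2160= 0.62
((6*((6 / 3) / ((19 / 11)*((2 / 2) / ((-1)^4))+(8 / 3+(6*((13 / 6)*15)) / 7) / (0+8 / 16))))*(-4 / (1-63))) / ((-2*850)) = -1386 / 191050675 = -0.00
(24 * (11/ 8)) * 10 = 330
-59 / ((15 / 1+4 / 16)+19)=-1.72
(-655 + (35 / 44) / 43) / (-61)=1239225 / 115412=10.74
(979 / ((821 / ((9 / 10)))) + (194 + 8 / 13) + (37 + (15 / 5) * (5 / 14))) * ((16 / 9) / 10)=698577784 / 16809975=41.56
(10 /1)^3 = 1000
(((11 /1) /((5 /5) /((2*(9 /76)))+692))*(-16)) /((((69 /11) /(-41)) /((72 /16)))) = 535788 /72059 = 7.44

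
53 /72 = 0.74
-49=-49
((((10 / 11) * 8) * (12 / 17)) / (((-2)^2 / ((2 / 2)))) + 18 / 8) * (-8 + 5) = -7929 / 748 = -10.60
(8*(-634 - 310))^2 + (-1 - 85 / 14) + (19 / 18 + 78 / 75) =57032699.02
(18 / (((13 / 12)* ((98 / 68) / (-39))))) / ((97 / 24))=-528768 / 4753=-111.25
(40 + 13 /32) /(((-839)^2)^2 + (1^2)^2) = 1293 /15856152775744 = 0.00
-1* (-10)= 10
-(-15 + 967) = -952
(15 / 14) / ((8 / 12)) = 45 / 28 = 1.61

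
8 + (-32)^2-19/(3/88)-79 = 1187/3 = 395.67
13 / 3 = 4.33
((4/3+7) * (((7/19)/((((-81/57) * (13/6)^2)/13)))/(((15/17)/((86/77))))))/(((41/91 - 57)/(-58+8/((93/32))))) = -525822920/71068833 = -7.40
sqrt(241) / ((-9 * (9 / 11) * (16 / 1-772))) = 11 * sqrt(241) / 61236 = 0.00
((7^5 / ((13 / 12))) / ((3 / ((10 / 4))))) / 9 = 168070 / 117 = 1436.50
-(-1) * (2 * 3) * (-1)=-6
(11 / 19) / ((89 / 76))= 0.49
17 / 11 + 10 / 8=123 / 44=2.80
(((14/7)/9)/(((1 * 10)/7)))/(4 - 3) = 7/45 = 0.16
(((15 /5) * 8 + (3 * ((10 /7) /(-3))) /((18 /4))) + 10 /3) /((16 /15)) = 4255 /168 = 25.33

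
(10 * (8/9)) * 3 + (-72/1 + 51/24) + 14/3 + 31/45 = -13627/360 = -37.85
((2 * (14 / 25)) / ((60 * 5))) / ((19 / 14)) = 98 / 35625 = 0.00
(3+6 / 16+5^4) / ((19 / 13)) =65351 / 152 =429.94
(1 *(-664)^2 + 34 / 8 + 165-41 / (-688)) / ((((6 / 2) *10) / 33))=3337982263 / 6880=485171.84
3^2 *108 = 972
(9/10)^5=59049/100000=0.59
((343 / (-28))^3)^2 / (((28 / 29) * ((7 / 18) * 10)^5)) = 201464618229 / 51200000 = 3934.86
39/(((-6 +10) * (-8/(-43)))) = 52.41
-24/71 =-0.34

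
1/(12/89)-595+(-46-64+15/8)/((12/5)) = -60733/96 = -632.64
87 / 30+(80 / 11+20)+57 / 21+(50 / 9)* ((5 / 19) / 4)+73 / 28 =9443281 / 263340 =35.86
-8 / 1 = -8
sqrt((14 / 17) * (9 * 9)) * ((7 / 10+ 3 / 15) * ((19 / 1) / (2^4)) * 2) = 1539 * sqrt(238) / 1360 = 17.46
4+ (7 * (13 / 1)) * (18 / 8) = 835 / 4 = 208.75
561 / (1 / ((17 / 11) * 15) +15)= 143055 / 3836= 37.29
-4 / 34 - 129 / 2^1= -2197 / 34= -64.62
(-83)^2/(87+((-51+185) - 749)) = -6889/528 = -13.05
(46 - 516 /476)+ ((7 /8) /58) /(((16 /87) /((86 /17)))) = 690481 /15232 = 45.33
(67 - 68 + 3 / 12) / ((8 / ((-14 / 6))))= 7 / 32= 0.22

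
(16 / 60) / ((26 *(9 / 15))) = 2 / 117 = 0.02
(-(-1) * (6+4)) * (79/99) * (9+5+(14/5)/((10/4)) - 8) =28124/495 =56.82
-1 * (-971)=971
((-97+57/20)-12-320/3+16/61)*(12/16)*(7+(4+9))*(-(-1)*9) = -7001541/244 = -28694.84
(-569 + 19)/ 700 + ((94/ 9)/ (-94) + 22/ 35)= -169/ 630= -0.27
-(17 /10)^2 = -289 /100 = -2.89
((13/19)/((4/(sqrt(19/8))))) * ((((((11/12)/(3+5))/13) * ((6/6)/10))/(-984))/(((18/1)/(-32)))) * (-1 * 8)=-11 * sqrt(38)/20191680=-0.00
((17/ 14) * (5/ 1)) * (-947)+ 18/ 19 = -1529153/ 266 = -5748.70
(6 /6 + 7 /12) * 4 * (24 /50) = 76 /25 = 3.04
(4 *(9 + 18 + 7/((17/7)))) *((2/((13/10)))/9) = 40640/1989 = 20.43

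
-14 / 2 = -7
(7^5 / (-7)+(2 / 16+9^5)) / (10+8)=453185 / 144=3147.12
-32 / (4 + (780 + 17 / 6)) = -192 / 4721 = -0.04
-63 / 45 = -7 / 5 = -1.40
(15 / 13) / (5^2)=3 / 65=0.05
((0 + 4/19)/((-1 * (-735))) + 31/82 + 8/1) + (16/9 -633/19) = -79562521/3435390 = -23.16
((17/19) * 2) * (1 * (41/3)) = 1394/57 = 24.46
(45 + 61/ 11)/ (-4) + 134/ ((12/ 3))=459/ 22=20.86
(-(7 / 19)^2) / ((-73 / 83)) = 4067 / 26353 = 0.15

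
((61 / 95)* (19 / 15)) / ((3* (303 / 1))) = 61 / 68175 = 0.00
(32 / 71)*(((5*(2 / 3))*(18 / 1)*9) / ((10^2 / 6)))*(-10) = -10368 / 71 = -146.03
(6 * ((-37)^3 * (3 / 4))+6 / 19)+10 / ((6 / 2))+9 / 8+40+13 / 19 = -5469433 / 24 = -227893.04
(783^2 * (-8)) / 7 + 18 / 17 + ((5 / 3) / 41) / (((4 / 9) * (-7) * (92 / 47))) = -700672.09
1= 1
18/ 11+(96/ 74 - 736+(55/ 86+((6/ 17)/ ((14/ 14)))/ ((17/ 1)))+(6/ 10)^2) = -185126721173/ 252889450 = -732.05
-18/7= -2.57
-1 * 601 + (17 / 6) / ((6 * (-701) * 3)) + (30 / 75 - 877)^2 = 767826.56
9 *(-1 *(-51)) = 459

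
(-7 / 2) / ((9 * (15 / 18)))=-7 / 15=-0.47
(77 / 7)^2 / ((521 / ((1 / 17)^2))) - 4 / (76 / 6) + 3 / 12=-743649 / 11443244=-0.06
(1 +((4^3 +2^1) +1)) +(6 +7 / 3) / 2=433 / 6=72.17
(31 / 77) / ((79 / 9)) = 279 / 6083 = 0.05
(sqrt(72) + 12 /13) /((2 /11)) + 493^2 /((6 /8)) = 33 * sqrt(2) + 12638746 /39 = 324117.08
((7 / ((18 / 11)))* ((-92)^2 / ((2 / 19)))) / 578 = 1547854 / 2601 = 595.10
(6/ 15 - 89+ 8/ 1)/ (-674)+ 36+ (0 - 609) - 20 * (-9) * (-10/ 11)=-27302677/ 37070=-736.52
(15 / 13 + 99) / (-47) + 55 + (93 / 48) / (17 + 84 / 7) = 15007533 / 283504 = 52.94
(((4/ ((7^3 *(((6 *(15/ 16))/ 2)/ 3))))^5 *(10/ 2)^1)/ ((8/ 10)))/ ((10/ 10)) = 268435456/ 144207180864518625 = 0.00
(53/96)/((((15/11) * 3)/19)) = 2.56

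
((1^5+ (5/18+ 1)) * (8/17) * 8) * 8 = 10496/153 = 68.60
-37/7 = -5.29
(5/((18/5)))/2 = 25/36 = 0.69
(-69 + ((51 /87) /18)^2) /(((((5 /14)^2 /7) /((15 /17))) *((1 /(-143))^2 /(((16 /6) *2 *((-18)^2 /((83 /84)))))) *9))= -236313004221502208 /17799765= -13276186748.62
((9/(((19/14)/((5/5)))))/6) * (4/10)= 42/95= 0.44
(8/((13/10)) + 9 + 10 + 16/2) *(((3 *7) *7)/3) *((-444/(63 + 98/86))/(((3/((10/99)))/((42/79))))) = -1344013160/6676527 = -201.30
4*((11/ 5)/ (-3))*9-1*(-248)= 221.60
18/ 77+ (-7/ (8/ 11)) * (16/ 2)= -5911/ 77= -76.77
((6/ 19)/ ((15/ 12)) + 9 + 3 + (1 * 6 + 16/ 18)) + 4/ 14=116272/ 5985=19.43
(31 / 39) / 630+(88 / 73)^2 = 1.45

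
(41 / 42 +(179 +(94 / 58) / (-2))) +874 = 641378 / 609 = 1053.17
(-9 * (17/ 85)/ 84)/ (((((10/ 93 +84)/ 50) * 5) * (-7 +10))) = -93/ 109508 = -0.00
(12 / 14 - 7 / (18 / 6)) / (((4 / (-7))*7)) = 31 / 84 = 0.37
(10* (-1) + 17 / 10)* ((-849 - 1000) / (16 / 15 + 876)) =17.50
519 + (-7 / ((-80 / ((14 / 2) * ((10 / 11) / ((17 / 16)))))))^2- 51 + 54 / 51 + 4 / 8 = 32859213 / 69938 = 469.83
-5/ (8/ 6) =-15/ 4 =-3.75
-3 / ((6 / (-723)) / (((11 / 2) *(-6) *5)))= -59647.50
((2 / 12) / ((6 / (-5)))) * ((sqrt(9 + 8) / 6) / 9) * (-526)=1315 * sqrt(17) / 972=5.58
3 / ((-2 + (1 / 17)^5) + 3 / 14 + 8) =59633994 / 123527573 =0.48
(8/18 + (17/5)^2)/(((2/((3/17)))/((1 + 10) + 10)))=18907/850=22.24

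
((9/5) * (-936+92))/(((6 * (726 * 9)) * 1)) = -211/5445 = -0.04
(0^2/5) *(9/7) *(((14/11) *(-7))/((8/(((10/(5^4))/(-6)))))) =0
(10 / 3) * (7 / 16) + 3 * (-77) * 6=-33229 / 24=-1384.54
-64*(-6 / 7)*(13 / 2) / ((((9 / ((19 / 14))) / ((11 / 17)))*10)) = 43472 / 12495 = 3.48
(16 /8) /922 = 1 /461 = 0.00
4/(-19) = -4/19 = -0.21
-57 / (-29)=57 / 29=1.97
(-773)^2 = 597529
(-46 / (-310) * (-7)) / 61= -161 / 9455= -0.02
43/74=0.58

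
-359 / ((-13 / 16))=5744 / 13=441.85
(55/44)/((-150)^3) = -1/2700000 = -0.00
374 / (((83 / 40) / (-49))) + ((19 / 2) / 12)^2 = -422201077 / 47808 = -8831.18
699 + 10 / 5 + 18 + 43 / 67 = 48216 / 67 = 719.64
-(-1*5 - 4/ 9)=49/ 9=5.44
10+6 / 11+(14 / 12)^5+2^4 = 2455469 / 85536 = 28.71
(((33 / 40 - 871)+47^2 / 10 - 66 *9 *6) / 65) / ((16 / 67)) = -11291577 / 41600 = -271.43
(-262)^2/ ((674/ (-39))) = -1338558/ 337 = -3971.98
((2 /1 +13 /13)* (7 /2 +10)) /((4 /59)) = 4779 /8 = 597.38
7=7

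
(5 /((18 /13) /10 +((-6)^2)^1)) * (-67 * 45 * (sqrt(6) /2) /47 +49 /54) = 15925 /126846 - 108875 * sqrt(6) /24534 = -10.74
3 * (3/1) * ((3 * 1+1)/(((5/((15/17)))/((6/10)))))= 324/85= 3.81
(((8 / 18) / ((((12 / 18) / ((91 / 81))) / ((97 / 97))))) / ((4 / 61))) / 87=5551 / 42282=0.13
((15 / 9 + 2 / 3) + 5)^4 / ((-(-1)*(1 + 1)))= 117128 / 81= 1446.02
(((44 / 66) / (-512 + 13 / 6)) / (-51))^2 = 16 / 24338808081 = 0.00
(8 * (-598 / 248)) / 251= -598 / 7781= -0.08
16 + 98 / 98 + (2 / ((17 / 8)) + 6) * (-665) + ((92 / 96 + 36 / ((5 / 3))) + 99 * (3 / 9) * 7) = -8864461 / 2040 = -4345.32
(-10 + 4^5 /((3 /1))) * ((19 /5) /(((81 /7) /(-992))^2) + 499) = 926938079326 /98415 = 9418666.66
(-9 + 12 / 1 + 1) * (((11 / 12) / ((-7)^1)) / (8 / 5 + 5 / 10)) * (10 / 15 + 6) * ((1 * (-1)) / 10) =220 / 1323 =0.17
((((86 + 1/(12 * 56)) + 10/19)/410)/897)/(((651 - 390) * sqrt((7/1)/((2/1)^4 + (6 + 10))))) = 1104787 * sqrt(14)/2144755201680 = 0.00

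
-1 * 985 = -985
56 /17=3.29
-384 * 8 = -3072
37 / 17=2.18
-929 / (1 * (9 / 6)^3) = -7432 / 27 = -275.26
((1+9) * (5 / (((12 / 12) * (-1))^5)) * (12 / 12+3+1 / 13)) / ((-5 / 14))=7420 / 13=570.77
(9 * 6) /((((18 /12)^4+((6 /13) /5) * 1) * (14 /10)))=93600 /12509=7.48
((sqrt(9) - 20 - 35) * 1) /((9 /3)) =-52 /3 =-17.33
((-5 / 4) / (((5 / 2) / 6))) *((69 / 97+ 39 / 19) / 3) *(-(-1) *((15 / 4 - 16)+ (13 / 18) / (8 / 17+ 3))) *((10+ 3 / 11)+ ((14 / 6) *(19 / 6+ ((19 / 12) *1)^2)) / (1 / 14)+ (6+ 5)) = 3553327719937 / 516718224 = 6876.72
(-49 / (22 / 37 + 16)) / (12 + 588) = -1813 / 368400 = -0.00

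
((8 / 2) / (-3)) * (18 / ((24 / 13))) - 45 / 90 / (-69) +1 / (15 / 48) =-6757 / 690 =-9.79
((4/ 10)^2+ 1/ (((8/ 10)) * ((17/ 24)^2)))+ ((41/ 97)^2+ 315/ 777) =8137909448/ 2515260925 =3.24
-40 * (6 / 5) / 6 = -8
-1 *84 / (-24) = 7 / 2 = 3.50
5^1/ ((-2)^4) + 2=37/ 16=2.31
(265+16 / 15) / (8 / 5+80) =3991 / 1224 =3.26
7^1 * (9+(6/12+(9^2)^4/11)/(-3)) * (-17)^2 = -174165853757/66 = -2638876572.08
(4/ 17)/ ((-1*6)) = -2/ 51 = -0.04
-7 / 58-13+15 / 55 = -12.85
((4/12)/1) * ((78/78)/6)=1/18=0.06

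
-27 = -27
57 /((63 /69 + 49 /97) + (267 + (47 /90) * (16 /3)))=17167545 /81682391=0.21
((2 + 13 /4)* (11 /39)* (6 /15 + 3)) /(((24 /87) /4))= 37961 /520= 73.00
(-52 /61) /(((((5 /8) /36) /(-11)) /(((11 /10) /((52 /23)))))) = 262.79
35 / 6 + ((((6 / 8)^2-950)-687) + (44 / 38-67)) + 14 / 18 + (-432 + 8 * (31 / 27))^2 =39243029755 / 221616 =177076.70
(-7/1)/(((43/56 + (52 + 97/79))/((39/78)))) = -0.06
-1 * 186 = -186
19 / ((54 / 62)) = 589 / 27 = 21.81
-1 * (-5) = 5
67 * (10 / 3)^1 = 670 / 3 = 223.33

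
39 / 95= 0.41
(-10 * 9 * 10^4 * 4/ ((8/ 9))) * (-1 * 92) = 372600000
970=970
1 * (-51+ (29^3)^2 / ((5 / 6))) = 3568939671 / 5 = 713787934.20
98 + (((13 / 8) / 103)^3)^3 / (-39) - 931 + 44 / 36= -1310975960474612183481290928227 / 1576113230599987930979106816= -831.78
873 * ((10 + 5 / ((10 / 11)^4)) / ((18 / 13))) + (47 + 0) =43870301 / 4000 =10967.58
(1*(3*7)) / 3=7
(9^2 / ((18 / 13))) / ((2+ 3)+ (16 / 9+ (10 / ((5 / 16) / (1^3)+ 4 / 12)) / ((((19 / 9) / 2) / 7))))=620217 / 1160498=0.53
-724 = -724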